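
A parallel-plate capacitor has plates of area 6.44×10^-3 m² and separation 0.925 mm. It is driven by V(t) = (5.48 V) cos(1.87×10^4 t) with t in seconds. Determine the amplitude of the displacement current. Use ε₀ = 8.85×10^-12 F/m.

(dE/dt)_max = V₀ω/d = 1.108×10^8 V/(m·s); ω = 1.87×10^4 rad/s.
I_d,max = ε₀ A (dE/dt)_max = (8.85×10^-12)(6.44×10^-3)(1.108×10^8) = 6.31×10^-6 A.

6.31×10^-6 A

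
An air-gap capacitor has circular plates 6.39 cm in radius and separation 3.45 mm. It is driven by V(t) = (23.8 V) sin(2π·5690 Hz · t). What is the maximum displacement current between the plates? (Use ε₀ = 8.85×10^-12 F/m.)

The displacement current equals the conduction current C dV/dt, which peaks at C V₀ ω.
With C = ε₀A/d = (8.85×10^-12)(0.01283)/(3.45×10^-3) = 3.291×10^-11 F and ω = 2πf = 3.575×10^4 rad/s, I_d,max = (3.291×10^-11)(23.8)(3.575×10^4) = 2.80×10^-5 A.

2.80×10^-5 A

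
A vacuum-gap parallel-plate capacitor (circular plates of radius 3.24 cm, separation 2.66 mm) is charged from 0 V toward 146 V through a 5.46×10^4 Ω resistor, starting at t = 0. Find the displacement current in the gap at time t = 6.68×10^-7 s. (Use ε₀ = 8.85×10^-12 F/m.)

8.77×10^-4 A

C = ε₀A/d = (8.85×10^-12)(3.298×10^-3)/(2.66×10^-3) = 1.097×10^-11 F and τ = RC = 5.990×10^-7 s. I_d in the gap equals the RC charging current.
I_d(t) = (V₀/R) e^(−t/τ) = 2.674×10^-3 · e^(−1.115) = 8.77×10^-4 A.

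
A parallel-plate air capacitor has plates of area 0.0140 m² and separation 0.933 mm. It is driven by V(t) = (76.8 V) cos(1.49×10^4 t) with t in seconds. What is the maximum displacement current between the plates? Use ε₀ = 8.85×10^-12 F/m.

(dE/dt)_max = V₀ω/d = 1.226×10^9 V/(m·s); ω = 1.49×10^4 rad/s.
I_d,max = ε₀ A (dE/dt)_max = (8.85×10^-12)(0.0140)(1.226×10^9) = 1.52×10^-4 A.

1.52×10^-4 A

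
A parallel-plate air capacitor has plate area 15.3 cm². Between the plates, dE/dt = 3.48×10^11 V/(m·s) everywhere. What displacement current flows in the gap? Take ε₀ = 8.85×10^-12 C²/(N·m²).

4.71×10^-3 A

With a uniform field, Φ_E = EA, so I_d = ε₀ A dE/dt = 4.71×10^-3 A.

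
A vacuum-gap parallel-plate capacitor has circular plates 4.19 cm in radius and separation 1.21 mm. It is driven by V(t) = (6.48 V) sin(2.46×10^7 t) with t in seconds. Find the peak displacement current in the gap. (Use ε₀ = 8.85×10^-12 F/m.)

The displacement current equals the conduction current C dV/dt, which peaks at C V₀ ω.
With C = ε₀A/d = (8.85×10^-12)(5.515×10^-3)/(1.21×10^-3) = 4.034×10^-11 F and ω = 2.46×10^7 rad/s, I_d,max = (4.034×10^-11)(6.48)(2.46×10^7) = 6.43×10^-3 A.

6.43×10^-3 A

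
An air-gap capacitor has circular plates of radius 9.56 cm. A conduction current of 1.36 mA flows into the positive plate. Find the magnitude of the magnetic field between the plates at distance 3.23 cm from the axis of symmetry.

9.61×10^-10 T

No conduction current crosses the gap, so I_d there equals the 1.36×10^-3 A in the leads.
∮B·dl = μ₀ I_d,enc with I_d,enc = I_d r²/R² = 1.552×10^-4 A; so B = μ₀ I_d,enc/(2πr) = 9.61×10^-10 T.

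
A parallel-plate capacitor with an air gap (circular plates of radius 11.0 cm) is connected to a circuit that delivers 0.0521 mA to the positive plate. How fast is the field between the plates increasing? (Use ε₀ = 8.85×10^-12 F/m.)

1.55×10^8 V/(m·s)

Charge continuity gives I_d = I = 5.21×10^-5 A between the plates.
Then dE/dt = I_d/(ε₀A) = 1.55×10^8 V/(m·s).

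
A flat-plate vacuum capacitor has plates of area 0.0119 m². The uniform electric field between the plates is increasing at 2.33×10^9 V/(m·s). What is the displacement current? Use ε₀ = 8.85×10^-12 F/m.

2.45×10^-4 A

The displacement current is ε₀ times dΦ_E/dt = ε₀ A dE/dt = (8.85×10^-12)(0.0119)(2.33×10^9) = 2.45×10^-4 A.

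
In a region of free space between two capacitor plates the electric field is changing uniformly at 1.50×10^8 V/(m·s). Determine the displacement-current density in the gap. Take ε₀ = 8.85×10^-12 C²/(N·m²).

J_d = ε₀ dE/dt = (8.85×10^-12)(1.50×10^8) = 1.33×10^-3 A/m².

1.33×10^-3 A/m²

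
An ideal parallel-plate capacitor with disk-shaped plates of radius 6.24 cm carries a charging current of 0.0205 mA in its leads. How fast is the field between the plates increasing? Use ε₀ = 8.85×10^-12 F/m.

Charge continuity gives I_d = I = 2.05×10^-5 A between the plates.
Since I_d = ε₀ A dE/dt, dE/dt = I_d/(ε₀A) = (2.05×10^-5)/((8.85×10^-12)(0.01223)) = 1.89×10^8 V/(m·s).

1.89×10^8 V/(m·s)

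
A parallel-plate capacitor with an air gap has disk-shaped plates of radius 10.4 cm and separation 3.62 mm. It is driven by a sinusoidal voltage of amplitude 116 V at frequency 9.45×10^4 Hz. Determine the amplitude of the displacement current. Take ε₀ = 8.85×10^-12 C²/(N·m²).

5.72×10^-3 A

C = ε₀A/d = (8.85×10^-12)(0.03398)/(3.62×10^-3) = 8.307×10^-11 F; ω = 2πf = 5.938×10^5 rad/s.
I_d = C dV/dt, so |I_d|_max = C V₀ ω = (8.307×10^-11)(116)(5.938×10^5) = 5.72×10^-3 A.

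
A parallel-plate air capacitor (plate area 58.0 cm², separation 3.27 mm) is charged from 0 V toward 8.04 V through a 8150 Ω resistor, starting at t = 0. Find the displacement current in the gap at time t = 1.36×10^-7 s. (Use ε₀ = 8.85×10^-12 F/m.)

With C = ε₀A/d = (8.85×10^-12)(5.80×10^-3)/(3.27×10^-3) = 1.570×10^-11 F, the time constant is τ = RC = 1.280×10^-7 s, so t/τ = 1.062 and e^(−t/τ) = 0.3458.
I_d = I_cond = (V₀/R) e^(−t/τ) = (9.865×10^-4)(0.3458) = 3.41×10^-4 A.

3.41×10^-4 A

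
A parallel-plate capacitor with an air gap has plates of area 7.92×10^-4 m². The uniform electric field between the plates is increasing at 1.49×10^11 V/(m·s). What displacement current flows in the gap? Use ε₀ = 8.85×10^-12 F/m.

With a uniform field, Φ_E = EA, so I_d = ε₀ A dE/dt = 1.04×10^-3 A.

1.04×10^-3 A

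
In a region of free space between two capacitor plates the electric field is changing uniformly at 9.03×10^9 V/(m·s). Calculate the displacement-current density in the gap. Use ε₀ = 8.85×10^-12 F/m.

J_d = ε₀ dE/dt = (8.85×10^-12)(9.03×10^9) = 0.0799 A/m².

0.0799 A/m²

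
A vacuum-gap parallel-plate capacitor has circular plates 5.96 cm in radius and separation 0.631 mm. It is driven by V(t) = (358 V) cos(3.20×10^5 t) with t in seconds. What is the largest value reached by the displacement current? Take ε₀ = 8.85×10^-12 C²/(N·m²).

The displacement current equals the conduction current C dV/dt, which peaks at C V₀ ω.
With C = ε₀A/d = (8.85×10^-12)(0.01116)/(6.31×10^-4) = 1.565×10^-10 F and ω = 3.20×10^5 rad/s, I_d,max = (1.565×10^-10)(358)(3.20×10^5) = 0.0179 A.

0.0179 A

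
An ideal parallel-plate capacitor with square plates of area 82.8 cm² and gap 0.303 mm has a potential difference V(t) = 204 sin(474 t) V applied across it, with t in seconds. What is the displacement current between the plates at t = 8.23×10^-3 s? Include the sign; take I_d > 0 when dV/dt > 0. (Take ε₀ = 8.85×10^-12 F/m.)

-1.70×10^-5 A

C = ε₀A/d = (8.85×10^-12)(8.28×10^-3)/(3.03×10^-4) = 2.418×10^-10 F. dV/dt = V₀ω·cos(ωt); at ωt = 3.90102 rad this factor is -0.7252.
I_d = C dV/dt = (2.418×10^-10)(204)(474)(-0.7252) = -1.70×10^-5 A.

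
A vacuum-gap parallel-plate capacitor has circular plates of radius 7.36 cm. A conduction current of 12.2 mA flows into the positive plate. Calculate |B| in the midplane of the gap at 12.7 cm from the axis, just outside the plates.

1.92×10^-8 T

By continuity the displacement current in the gap matches the conduction current: I_d = 0.0122 A.
For r ≥ R the full I_d is enclosed: B = μ₀ I_d/(2πr) = (4π×10^-7)(0.0122)/(2π·0.127) = 1.92×10^-8 T.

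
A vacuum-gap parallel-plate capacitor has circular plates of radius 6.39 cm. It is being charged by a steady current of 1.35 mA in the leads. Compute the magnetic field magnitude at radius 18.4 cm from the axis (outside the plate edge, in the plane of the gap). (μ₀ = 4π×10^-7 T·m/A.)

Between the plates the displacement current equals the wire current: I_d = 1.35 mA = 1.35×10^-3 A.
With r > R the enclosed displacement current is the full I_d; B = μ₀ I_d / (2πr) = 1.47×10^-9 T.

1.47×10^-9 T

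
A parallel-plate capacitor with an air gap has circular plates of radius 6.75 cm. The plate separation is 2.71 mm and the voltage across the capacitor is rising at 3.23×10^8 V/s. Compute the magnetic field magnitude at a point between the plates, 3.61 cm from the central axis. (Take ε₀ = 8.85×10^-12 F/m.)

dE/dt = (dV/dt)/d = 1.192×10^11 V/(m·s); I_d = ε₀(πR²)(dE/dt) = (8.85×10^-12)(0.01431)(1.192×10^11) = 0.01510 A.
An Ampèrian loop of radius r encloses a fraction (r/R)² of I_d. Then B·2πr = μ₀ I_d (r/R)², giving B = μ₀ I_d r/(2πR²) = 2.39×10^-8 T.

2.39×10^-8 T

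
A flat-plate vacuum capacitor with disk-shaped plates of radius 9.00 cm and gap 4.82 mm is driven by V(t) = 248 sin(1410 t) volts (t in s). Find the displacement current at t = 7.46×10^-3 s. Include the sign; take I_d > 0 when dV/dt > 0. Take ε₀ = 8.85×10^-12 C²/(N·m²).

dE/dt = (V₀ω/d)·cos(ωt) with ωt = 10.5186 rad: (248)(1410)(-0.4591)/(4.82×10^-3) = -3.331×10^7 V/(m·s).
I_d = ε₀ A dE/dt = (8.85×10^-12)(0.02545)(-3.331×10^7) = -7.50×10^-6 A.

-7.50×10^-6 A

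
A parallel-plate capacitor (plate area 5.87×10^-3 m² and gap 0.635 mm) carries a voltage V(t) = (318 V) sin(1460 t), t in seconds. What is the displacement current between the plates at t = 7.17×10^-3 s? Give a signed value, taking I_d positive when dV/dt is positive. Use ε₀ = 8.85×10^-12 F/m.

-1.91×10^-5 A

C = ε₀A/d = (8.85×10^-12)(5.87×10^-3)/(6.35×10^-4) = 8.181×10^-11 F. dV/dt = V₀ω·cos(ωt); at ωt = 10.4682 rad this factor is -0.5033.
I_d = C dV/dt = (8.181×10^-11)(318)(1460)(-0.5033) = -1.91×10^-5 A.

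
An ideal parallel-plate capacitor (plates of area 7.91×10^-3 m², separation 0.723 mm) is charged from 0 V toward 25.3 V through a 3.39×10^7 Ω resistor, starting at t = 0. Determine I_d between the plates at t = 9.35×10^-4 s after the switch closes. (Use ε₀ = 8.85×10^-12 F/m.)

5.61×10^-7 A

C = ε₀A/d = (8.85×10^-12)(7.91×10^-3)/(7.23×10^-4) = 9.682×10^-11 F and τ = RC = 3.282×10^-3 s. I_d in the gap equals the RC charging current.
I_d(t) = (V₀/R) e^(−t/τ) = 7.463×10^-7 · e^(−0.2849) = 5.61×10^-7 A.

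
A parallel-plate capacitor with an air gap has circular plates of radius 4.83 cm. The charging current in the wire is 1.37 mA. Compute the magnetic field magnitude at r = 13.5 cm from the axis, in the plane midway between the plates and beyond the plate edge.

By continuity the displacement current in the gap matches the conduction current: I_d = 1.37×10^-3 A.
Outside the plates the loop encloses all of I_d, so B·2πr = μ₀ I_d and B = 2.03×10^-9 T.

2.03×10^-9 T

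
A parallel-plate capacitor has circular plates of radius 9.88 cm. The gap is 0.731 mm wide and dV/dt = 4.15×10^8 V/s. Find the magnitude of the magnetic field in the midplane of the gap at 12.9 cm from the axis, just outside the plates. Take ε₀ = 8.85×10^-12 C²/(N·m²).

dE/dt = (dV/dt)/d = 5.677×10^11 V/(m·s); I_d = ε₀(πR²)(dE/dt) = (8.85×10^-12)(0.03067)(5.677×10^11) = 0.1541 A.
Outside the plates the loop encloses all of I_d, so B·2πr = μ₀ I_d and B = 2.39×10^-7 T.

2.39×10^-7 T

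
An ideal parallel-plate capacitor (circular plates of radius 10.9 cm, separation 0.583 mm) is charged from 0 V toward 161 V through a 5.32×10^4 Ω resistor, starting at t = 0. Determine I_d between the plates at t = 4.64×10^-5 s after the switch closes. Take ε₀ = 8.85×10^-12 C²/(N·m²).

With C = ε₀A/d = (8.85×10^-12)(0.03733)/(5.83×10^-4) = 5.667×10^-10 F, the time constant is τ = RC = 3.015×10^-5 s, so t/τ = 1.539 and e^(−t/τ) = 0.2146.
I_d = I_cond = (V₀/R) e^(−t/τ) = (3.026×10^-3)(0.2146) = 6.49×10^-4 A.

6.49×10^-4 A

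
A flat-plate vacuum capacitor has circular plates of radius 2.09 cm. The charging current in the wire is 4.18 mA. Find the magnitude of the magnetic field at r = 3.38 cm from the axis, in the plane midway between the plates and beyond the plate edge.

2.47×10^-8 T

Between the plates the displacement current equals the wire current: I_d = 4.18 mA = 4.18×10^-3 A.
For r ≥ R the full I_d is enclosed: B = μ₀ I_d/(2πr) = (4π×10^-7)(4.18×10^-3)/(2π·0.0338) = 2.47×10^-8 T.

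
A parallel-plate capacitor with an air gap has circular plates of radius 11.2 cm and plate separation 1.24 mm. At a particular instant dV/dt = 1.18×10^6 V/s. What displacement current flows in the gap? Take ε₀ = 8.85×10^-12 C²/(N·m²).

3.32×10^-4 A

C = ε₀A/d = (8.85×10^-12)(0.03941)/(1.24×10^-3) = 2.813×10^-10 F.
I_d = C dV/dt = (2.813×10^-10)(1.18×10^6) = 3.32×10^-4 A.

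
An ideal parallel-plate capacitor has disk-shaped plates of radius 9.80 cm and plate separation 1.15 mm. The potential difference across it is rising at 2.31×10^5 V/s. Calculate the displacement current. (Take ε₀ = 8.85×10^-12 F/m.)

The field between the plates is E = V/d, so dE/dt = (2.31×10^5)/(1.15×10^-3 m) = 2.009×10^8 V/(m·s).
I_d = ε₀ A (dE/dt) = (8.85×10^-12)(0.03017)(2.009×10^8) = 5.36×10^-5 A.

5.36×10^-5 A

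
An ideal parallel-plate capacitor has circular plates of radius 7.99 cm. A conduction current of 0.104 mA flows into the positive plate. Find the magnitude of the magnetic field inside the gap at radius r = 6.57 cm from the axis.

2.14×10^-10 T

By continuity the displacement current in the gap matches the conduction current: I_d = 1.04×10^-4 A.
An Ampèrian loop of radius r encloses a fraction (r/R)² of I_d. Then B·2πr = μ₀ I_d (r/R)², giving B = μ₀ I_d r/(2πR²) = 2.14×10^-10 T.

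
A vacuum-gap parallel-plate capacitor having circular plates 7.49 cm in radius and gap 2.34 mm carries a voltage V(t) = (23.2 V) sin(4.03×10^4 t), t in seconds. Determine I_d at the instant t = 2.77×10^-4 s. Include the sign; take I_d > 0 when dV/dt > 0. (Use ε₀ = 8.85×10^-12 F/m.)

dV/dt = (23.2)(4.03×10^4)·cos(11.1631) = 1.559×10^5 V/s.
I_d = C dV/dt with C = ε₀A/d = (8.85×10^-12)(0.01762)/(2.34×10^-3) = 6.664×10^-11 F, so I_d = (6.664×10^-11)(1.559×10^5) = 1.04×10^-5 A.

1.04×10^-5 A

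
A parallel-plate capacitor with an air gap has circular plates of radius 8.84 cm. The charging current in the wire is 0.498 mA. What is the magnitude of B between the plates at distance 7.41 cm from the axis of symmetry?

By continuity the displacement current in the gap matches the conduction current: I_d = 4.98×10^-4 A.
An Ampèrian loop of radius r encloses a fraction (r/R)² of I_d. Then B·2πr = μ₀ I_d (r/R)², giving B = μ₀ I_d r/(2πR²) = 9.44×10^-10 T.

9.44×10^-10 T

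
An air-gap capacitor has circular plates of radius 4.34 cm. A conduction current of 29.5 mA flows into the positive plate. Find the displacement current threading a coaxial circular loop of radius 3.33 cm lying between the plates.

0.0174 A

Between the plates the displacement current equals the wire current: I_d = 29.5 mA = 0.0295 A.
Through an area πr² the displacement current is I_d·(πr²/πR²) = I_d (r/R)² = 0.0174 A.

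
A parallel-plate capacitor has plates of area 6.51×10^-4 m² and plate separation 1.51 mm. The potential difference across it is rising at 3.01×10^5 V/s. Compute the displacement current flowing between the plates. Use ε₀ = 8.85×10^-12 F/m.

1.15×10^-6 A

E = V/d so dE/dt = (dV/dt)/d = 1.993×10^8 V/(m·s), and I_d = ε₀ A dE/dt = (8.85×10^-12)(6.51×10^-4)(1.993×10^8) = 1.15×10^-6 A.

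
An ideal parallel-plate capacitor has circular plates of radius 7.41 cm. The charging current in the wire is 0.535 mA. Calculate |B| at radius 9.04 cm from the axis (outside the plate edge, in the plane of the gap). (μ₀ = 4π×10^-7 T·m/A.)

By continuity the displacement current in the gap matches the conduction current: I_d = 5.35×10^-4 A.
For r ≥ R the full I_d is enclosed: B = μ₀ I_d/(2πr) = (4π×10^-7)(5.35×10^-4)/(2π·0.0904) = 1.18×10^-9 T.

1.18×10^-9 T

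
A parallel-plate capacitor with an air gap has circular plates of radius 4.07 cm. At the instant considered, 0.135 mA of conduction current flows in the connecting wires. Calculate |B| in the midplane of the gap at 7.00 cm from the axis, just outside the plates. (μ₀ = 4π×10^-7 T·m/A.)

3.86×10^-10 T

Between the plates the displacement current equals the wire current: I_d = 0.135 mA = 1.35×10^-4 A.
Outside the plates the loop encloses all of I_d, so B·2πr = μ₀ I_d and B = 3.86×10^-10 T.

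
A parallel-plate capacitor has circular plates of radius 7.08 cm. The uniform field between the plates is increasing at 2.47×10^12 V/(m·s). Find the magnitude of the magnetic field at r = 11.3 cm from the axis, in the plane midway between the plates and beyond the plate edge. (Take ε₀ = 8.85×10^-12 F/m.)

Through the whole plate area (πR² = 0.01575 m²), I_d = ε₀ πR² dE/dt = 0.3443 A.
For r ≥ R the full I_d is enclosed: B = μ₀ I_d/(2πr) = (4π×10^-7)(0.3443)/(2π·0.113) = 6.09×10^-7 T.

6.09×10^-7 T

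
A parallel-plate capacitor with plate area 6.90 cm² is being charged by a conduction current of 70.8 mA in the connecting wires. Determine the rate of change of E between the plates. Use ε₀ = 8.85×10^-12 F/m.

1.16×10^13 V/(m·s)

The displacement current between the plates equals the conduction current, I_d = 70.8 mA.
Since I_d = ε₀ A dE/dt, dE/dt = I_d/(ε₀A) = (0.0708)/((8.85×10^-12)(6.90×10^-4)) = 1.16×10^13 V/(m·s).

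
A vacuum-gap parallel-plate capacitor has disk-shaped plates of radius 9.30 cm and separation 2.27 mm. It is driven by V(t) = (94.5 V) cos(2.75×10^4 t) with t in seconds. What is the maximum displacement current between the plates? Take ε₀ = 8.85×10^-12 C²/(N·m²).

The displacement current equals the conduction current C dV/dt, which peaks at C V₀ ω.
With C = ε₀A/d = (8.85×10^-12)(0.02717)/(2.27×10^-3) = 1.059×10^-10 F and ω = 2.75×10^4 rad/s, I_d,max = (1.059×10^-10)(94.5)(2.75×10^4) = 2.75×10^-4 A.

2.75×10^-4 A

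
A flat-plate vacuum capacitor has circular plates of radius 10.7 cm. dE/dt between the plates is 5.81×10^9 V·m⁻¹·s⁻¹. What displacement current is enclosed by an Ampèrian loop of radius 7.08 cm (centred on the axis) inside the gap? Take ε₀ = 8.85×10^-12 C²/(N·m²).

8.10×10^-4 A

Through the whole plate area (πR² = 0.03597 m²), I_d = ε₀ πR² dE/dt = 1.850×10^-3 A.
Since J_d is uniform, the enclosed fraction is (r/R)² = 0.4378, giving I_d,enc = 8.10×10^-4 A.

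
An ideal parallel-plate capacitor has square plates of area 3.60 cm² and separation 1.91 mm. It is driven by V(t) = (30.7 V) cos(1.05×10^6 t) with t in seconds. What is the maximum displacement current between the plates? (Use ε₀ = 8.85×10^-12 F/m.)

C = ε₀A/d = (8.85×10^-12)(3.60×10^-4)/(1.91×10^-3) = 1.668×10^-12 F; ω = 1.05×10^6 rad/s.
I_d = C dV/dt, so |I_d|_max = C V₀ ω = (1.668×10^-12)(30.7)(1.05×10^6) = 5.38×10^-5 A.

5.38×10^-5 A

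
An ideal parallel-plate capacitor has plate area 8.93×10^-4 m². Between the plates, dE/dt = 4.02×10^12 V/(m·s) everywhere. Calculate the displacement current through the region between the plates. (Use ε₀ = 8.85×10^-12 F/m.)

0.0318 A

The displacement current is ε₀ times dΦ_E/dt = ε₀ A dE/dt = (8.85×10^-12)(8.93×10^-4)(4.02×10^12) = 0.0318 A.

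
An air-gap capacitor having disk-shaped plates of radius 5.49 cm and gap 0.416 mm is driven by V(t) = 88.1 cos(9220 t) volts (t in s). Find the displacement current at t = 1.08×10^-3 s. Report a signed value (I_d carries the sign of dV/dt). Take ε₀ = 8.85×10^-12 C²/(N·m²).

dV/dt = (88.1)(9220)·−sin(9.9576) = 4.126×10^5 V/s.
I_d = C dV/dt with C = ε₀A/d = (8.85×10^-12)(9.469×10^-3)/(4.16×10^-4) = 2.014×10^-10 F, so I_d = (2.014×10^-10)(4.126×10^5) = 8.31×10^-5 A.

8.31×10^-5 A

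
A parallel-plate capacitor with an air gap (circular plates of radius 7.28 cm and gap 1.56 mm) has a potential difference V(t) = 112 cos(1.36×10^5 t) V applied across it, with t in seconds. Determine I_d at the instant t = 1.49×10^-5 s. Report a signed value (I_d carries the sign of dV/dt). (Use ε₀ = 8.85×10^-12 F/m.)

-1.29×10^-3 A

C = ε₀A/d = (8.85×10^-12)(0.01665)/(1.56×10^-3) = 9.446×10^-11 F. dV/dt = V₀ω·−sin(ωt); at ωt = 2.0264 rad this factor is -0.8980.
I_d = C dV/dt = (9.446×10^-11)(112)(1.36×10^5)(-0.8980) = -1.29×10^-3 A.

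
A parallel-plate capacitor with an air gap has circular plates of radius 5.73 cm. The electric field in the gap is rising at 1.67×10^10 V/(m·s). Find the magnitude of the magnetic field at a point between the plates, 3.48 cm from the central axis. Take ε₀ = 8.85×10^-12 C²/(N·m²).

Through the whole plate area (πR² = 0.01031 m²), I_d = ε₀ πR² dE/dt = 1.524×10^-3 A.
∮B·dl = μ₀ I_d,enc with I_d,enc = I_d r²/R² = 5.621×10^-4 A; so B = μ₀ I_d,enc/(2πr) = 3.23×10^-9 T.

3.23×10^-9 T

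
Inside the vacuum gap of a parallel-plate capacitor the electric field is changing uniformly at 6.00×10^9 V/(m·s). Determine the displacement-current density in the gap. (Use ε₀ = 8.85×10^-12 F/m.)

0.0531 A/m²

The displacement-current density is ε₀ ∂E/∂t = (8.85×10^-12)(6.00×10^9) = 0.0531 A/m².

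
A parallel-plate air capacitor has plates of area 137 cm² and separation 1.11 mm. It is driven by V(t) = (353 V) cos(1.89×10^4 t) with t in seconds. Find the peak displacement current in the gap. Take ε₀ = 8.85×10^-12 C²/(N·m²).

(dE/dt)_max = V₀ω/d = 6.011×10^9 V/(m·s); ω = 1.89×10^4 rad/s.
I_d,max = ε₀ A (dE/dt)_max = (8.85×10^-12)(0.0137)(6.011×10^9) = 7.29×10^-4 A.

7.29×10^-4 A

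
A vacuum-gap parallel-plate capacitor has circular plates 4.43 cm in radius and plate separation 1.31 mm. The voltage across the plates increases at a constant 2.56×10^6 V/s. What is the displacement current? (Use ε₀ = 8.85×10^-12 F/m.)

1.07×10^-4 A

The displacement current equals the charging current C dV/dt. With C = ε₀A/d = (8.85×10^-12)(6.165×10^-3)/(1.31×10^-3) = 4.165×10^-11 F, I_d = (4.165×10^-11)(2.56×10^6) = 1.07×10^-4 A.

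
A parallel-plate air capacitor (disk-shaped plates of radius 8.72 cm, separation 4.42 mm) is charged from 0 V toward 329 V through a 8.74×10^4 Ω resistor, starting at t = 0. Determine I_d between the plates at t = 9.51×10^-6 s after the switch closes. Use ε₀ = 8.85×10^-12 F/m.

3.87×10^-4 A

C = ε₀A/d = (8.85×10^-12)(0.02389)/(4.42×10^-3) = 4.783×10^-11 F and τ = RC = 4.180×10^-6 s. I_d in the gap equals the RC charging current.
I_d(t) = (V₀/R) e^(−t/τ) = 3.764×10^-3 · e^(−2.275) = 3.87×10^-4 A.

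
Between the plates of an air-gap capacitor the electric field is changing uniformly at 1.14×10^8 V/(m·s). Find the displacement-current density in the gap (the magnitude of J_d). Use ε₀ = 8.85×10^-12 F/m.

1.01×10^-3 A/m²

J_d = ε₀ ∂E/∂t, so J_d = 1.01×10^-3 A/m².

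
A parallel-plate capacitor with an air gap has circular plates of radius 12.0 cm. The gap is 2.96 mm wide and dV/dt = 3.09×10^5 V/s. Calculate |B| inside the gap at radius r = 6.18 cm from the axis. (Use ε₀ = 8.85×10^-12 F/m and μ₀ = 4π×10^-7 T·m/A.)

3.59×10^-11 T

With E = V/d, dE/dt = 1.044×10^8 V/(m·s) and πR² = 0.04524 m², giving I_d = ε₀ πR² dE/dt = 4.180×10^-5 A.
For r < R the Ampère–Maxwell law gives B(2πr) = μ₀ I_d (r²/R²), so B = μ₀ I_d r/(2πR²) = (4π×10^-7)(4.180×10^-5)(0.0618)/(2π·0.120²) = 3.59×10^-11 T.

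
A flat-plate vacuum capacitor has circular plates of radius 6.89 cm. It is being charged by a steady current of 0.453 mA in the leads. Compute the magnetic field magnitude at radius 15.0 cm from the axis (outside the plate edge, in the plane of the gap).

6.04×10^-10 T

No conduction current crosses the gap, so I_d there equals the 4.53×10^-4 A in the leads.
Outside the plates the loop encloses all of I_d, so B·2πr = μ₀ I_d and B = 6.04×10^-10 T.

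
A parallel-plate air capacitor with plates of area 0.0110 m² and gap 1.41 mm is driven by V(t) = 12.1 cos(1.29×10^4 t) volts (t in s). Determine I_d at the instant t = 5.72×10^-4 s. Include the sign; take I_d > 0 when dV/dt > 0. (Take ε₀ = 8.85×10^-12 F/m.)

dV/dt = (12.1)(1.29×10^4)·−sin(7.3788) = -1.388×10^5 V/s.
I_d = C dV/dt with C = ε₀A/d = (8.85×10^-12)(0.0110)/(1.41×10^-3) = 6.904×10^-11 F, so I_d = (6.904×10^-11)(-1.388×10^5) = -9.58×10^-6 A.

-9.58×10^-6 A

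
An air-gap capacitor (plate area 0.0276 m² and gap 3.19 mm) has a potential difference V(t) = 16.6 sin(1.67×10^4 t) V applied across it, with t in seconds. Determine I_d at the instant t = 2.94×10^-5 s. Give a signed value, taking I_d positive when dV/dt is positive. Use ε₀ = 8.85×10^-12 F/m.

1.87×10^-5 A

C = ε₀A/d = (8.85×10^-12)(0.0276)/(3.19×10^-3) = 7.657×10^-11 F. dV/dt = V₀ω·cos(ωt); at ωt = 0.49098 rad this factor is 0.8819.
I_d = C dV/dt = (7.657×10^-11)(16.6)(1.67×10^4)(0.8819) = 1.87×10^-5 A.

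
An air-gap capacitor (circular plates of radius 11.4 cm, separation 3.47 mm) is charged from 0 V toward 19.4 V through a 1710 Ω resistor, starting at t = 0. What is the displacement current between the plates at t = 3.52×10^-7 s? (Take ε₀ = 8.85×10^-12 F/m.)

C = ε₀A/d = (8.85×10^-12)(0.04083)/(3.47×10^-3) = 1.041×10^-10 F and τ = RC = 1.780×10^-7 s. I_d in the gap equals the RC charging current.
I_d(t) = (V₀/R) e^(−t/τ) = 0.01135 · e^(−1.978) = 1.57×10^-3 A.

1.57×10^-3 A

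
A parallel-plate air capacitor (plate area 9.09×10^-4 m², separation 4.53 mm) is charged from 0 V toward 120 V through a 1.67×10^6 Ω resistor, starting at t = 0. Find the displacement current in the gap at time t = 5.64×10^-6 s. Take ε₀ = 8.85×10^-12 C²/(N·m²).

1.07×10^-5 A

With C = ε₀A/d = (8.85×10^-12)(9.09×10^-4)/(4.53×10^-3) = 1.776×10^-12 F, the time constant is τ = RC = 2.966×10^-6 s, so t/τ = 1.902 and e^(−t/τ) = 0.1493.
I_d = I_cond = (V₀/R) e^(−t/τ) = (7.186×10^-5)(0.1493) = 1.07×10^-5 A.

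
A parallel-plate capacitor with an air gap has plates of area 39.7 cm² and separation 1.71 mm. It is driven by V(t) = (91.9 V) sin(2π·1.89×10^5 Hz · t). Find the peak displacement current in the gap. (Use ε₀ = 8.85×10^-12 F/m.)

C = ε₀A/d = (8.85×10^-12)(3.97×10^-3)/(1.71×10^-3) = 2.055×10^-11 F; ω = 2πf = 1.188×10^6 rad/s.
I_d = C dV/dt, so |I_d|_max = C V₀ ω = (2.055×10^-11)(91.9)(1.188×10^6) = 2.24×10^-3 A.

2.24×10^-3 A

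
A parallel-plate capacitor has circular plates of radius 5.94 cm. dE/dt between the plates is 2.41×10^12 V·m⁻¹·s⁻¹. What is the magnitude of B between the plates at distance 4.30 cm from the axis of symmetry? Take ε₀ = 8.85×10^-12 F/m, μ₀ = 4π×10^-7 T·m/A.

Total displacement current: I_d = ε₀(πR²)(dE/dt) = (8.85×10^-12)(0.01108)(2.41×10^12) = 0.2363 A.
For r < R the Ampère–Maxwell law gives B(2πr) = μ₀ I_d (r²/R²), so B = μ₀ I_d r/(2πR²) = (4π×10^-7)(0.2363)(0.0430)/(2π·0.0594²) = 5.76×10^-7 T.

5.76×10^-7 T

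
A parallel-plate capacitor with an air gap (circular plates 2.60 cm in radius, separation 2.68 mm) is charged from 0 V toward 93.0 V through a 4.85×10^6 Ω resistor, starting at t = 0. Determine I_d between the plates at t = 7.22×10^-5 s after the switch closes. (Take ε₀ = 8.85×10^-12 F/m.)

2.30×10^-6 A

C = ε₀A/d = (8.85×10^-12)(2.124×10^-3)/(2.68×10^-3) = 7.014×10^-12 F and τ = RC = 3.402×10^-5 s. I_d in the gap equals the RC charging current.
I_d(t) = (V₀/R) e^(−t/τ) = 1.918×10^-5 · e^(−2.122) = 2.30×10^-6 A.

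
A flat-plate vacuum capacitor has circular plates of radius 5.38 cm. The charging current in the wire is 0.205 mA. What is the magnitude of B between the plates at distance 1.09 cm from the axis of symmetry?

1.54×10^-10 T

No conduction current crosses the gap, so I_d there equals the 2.05×10^-4 A in the leads.
∮B·dl = μ₀ I_d,enc with I_d,enc = I_d r²/R² = 8.415×10^-6 A; so B = μ₀ I_d,enc/(2πr) = 1.54×10^-10 T.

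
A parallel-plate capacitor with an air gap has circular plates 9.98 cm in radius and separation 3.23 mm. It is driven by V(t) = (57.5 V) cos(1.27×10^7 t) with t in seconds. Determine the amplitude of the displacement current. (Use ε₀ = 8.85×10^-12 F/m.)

0.0626 A

The displacement current equals the conduction current C dV/dt, which peaks at C V₀ ω.
With C = ε₀A/d = (8.85×10^-12)(0.03129)/(3.23×10^-3) = 8.573×10^-11 F and ω = 1.27×10^7 rad/s, I_d,max = (8.573×10^-11)(57.5)(1.27×10^7) = 0.0626 A.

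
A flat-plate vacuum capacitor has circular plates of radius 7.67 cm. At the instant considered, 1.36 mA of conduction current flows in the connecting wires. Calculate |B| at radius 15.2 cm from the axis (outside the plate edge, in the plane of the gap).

No conduction current crosses the gap, so I_d there equals the 1.36×10^-3 A in the leads.
Outside the plates the loop encloses all of I_d, so B·2πr = μ₀ I_d and B = 1.79×10^-9 T.

1.79×10^-9 T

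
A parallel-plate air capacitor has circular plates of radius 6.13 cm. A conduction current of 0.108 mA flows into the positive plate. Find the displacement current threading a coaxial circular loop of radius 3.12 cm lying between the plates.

2.80×10^-5 A

Between the plates the displacement current equals the wire current: I_d = 0.108 mA = 1.08×10^-4 A.
Through an area πr² the displacement current is I_d·(πr²/πR²) = I_d (r/R)² = 2.80×10^-5 A.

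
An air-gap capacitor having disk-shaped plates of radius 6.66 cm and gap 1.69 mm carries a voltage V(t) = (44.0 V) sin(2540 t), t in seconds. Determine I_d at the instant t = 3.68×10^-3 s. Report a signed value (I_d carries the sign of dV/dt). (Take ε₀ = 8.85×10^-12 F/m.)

C = ε₀A/d = (8.85×10^-12)(0.01393)/(1.69×10^-3) = 7.295×10^-11 F. dV/dt = V₀ω·cos(ωt); at ωt = 9.3472 rad this factor is -0.9970.
I_d = C dV/dt = (7.295×10^-11)(44.0)(2540)(-0.9970) = -8.13×10^-6 A.

-8.13×10^-6 A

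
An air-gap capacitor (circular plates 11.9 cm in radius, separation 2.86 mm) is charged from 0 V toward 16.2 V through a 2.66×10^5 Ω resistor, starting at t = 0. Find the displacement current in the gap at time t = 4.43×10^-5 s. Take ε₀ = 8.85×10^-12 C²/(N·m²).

C = ε₀A/d = (8.85×10^-12)(0.04449)/(2.86×10^-3) = 1.377×10^-10 F, so τ = RC = 3.663×10^-5 s.
The conduction current is I(t) = (V₀/R) e^(−t/τ), and the displacement current between the plates equals it.
t/τ = 1.209; I_d = (16.2/2.66×10^5) · e^(−1.209) = (6.090×10^-5)(0.2985) = 1.82×10^-5 A.

1.82×10^-5 A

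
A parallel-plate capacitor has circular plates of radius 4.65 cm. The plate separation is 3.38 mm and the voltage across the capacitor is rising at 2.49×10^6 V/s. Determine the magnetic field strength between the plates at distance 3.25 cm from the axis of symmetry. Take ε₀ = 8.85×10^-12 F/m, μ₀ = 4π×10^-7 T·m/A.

1.33×10^-10 T

dE/dt = (dV/dt)/d = 7.367×10^8 V/(m·s); I_d = ε₀(πR²)(dE/dt) = (8.85×10^-12)(6.793×10^-3)(7.367×10^8) = 4.429×10^-5 A.
An Ampèrian loop of radius r encloses a fraction (r/R)² of I_d. Then B·2πr = μ₀ I_d (r/R)², giving B = μ₀ I_d r/(2πR²) = 1.33×10^-10 T.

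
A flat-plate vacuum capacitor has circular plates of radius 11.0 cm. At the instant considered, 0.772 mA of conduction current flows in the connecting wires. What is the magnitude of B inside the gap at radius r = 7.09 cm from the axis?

9.05×10^-10 T

By continuity the displacement current in the gap matches the conduction current: I_d = 7.72×10^-4 A.
∮B·dl = μ₀ I_d,enc with I_d,enc = I_d r²/R² = 3.207×10^-4 A; so B = μ₀ I_d,enc/(2πr) = 9.05×10^-10 T.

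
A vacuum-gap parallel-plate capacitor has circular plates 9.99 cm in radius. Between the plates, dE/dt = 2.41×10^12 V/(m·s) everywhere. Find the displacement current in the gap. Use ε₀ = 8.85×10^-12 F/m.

With a uniform field, Φ_E = EA, so I_d = ε₀ A dE/dt = 0.669 A.

0.669 A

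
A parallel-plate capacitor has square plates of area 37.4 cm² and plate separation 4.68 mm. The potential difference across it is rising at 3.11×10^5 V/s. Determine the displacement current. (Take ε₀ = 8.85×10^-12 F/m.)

C = ε₀A/d = (8.85×10^-12)(3.74×10^-3)/(4.68×10^-3) = 7.072×10^-12 F.
I_d = C dV/dt = (7.072×10^-12)(3.11×10^5) = 2.20×10^-6 A.

2.20×10^-6 A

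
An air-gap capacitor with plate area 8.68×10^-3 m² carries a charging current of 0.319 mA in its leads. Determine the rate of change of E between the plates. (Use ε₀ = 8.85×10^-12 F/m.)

4.15×10^9 V/(m·s)

The displacement current between the plates equals the conduction current, I_d = 0.319 mA.
Then dE/dt = I_d/(ε₀A) = 4.15×10^9 V/(m·s).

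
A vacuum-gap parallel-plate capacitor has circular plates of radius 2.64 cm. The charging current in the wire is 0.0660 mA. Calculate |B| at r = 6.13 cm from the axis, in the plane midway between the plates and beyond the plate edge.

No conduction current crosses the gap, so I_d there equals the 6.60×10^-5 A in the leads.
Outside the plates the loop encloses all of I_d, so B·2πr = μ₀ I_d and B = 2.15×10^-10 T.

2.15×10^-10 T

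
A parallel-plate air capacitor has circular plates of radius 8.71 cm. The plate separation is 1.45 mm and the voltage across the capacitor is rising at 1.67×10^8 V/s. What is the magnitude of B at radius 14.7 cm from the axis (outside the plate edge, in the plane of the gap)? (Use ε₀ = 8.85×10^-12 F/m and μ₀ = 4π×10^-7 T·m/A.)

With E = V/d, dE/dt = 1.152×10^11 V/(m·s) and πR² = 0.02383 m², giving I_d = ε₀ πR² dE/dt = 0.02430 A.
With r > R the enclosed displacement current is the full I_d; B = μ₀ I_d / (2πr) = 3.31×10^-8 T.

3.31×10^-8 T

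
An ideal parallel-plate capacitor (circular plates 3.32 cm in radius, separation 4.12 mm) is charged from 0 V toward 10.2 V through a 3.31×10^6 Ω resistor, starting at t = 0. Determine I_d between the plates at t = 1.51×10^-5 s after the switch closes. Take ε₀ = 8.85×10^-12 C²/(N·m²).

1.67×10^-6 A

C = ε₀A/d = (8.85×10^-12)(3.463×10^-3)/(4.12×10^-3) = 7.439×10^-12 F, so τ = RC = 2.462×10^-5 s.
The conduction current is I(t) = (V₀/R) e^(−t/τ), and the displacement current between the plates equals it.
t/τ = 0.6133; I_d = (10.2/3.31×10^6) · e^(−0.6133) = (3.082×10^-6)(0.5416) = 1.67×10^-6 A.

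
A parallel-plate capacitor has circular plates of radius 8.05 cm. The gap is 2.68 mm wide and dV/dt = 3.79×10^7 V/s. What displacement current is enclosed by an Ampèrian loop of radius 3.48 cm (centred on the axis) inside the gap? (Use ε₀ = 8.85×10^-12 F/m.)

dE/dt = (dV/dt)/d = 1.414×10^10 V/(m·s); I_d = ε₀(πR²)(dE/dt) = (8.85×10^-12)(0.02036)(1.414×10^10) = 2.548×10^-3 A.
Through an area πr² the displacement current is I_d·(πr²/πR²) = I_d (r/R)² = 4.76×10^-4 A.

4.76×10^-4 A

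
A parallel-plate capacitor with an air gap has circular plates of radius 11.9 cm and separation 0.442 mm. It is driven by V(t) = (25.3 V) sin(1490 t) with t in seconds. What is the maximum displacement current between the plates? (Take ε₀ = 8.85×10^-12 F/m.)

3.36×10^-5 A

C = ε₀A/d = (8.85×10^-12)(0.04449)/(4.42×10^-4) = 8.908×10^-10 F; ω = 1490 rad/s.
I_d = C dV/dt, so |I_d|_max = C V₀ ω = (8.908×10^-10)(25.3)(1490) = 3.36×10^-5 A.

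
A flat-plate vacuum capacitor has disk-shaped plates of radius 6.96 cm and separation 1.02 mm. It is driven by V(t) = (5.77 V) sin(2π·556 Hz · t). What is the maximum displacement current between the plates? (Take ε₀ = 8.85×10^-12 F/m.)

C = ε₀A/d = (8.85×10^-12)(0.01522)/(1.02×10^-3) = 1.321×10^-10 F; ω = 2πf = 3493 rad/s.
I_d = C dV/dt, so |I_d|_max = C V₀ ω = (1.321×10^-10)(5.77)(3493) = 2.66×10^-6 A.

2.66×10^-6 A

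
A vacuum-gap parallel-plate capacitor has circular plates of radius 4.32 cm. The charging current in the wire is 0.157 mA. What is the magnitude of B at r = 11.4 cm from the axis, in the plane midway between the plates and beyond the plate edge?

Between the plates the displacement current equals the wire current: I_d = 0.157 mA = 1.57×10^-4 A.
Outside the plates the loop encloses all of I_d, so B·2πr = μ₀ I_d and B = 2.75×10^-10 T.

2.75×10^-10 T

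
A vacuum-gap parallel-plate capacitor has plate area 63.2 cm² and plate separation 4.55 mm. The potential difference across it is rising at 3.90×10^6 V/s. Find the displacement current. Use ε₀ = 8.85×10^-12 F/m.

4.79×10^-5 A

E = V/d so dE/dt = (dV/dt)/d = 8.571×10^8 V/(m·s), and I_d = ε₀ A dE/dt = (8.85×10^-12)(6.32×10^-3)(8.571×10^8) = 4.79×10^-5 A.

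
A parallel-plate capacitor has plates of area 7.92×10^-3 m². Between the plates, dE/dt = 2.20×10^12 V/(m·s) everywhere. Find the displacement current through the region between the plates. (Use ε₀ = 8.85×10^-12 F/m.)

With a uniform field, Φ_E = EA, so I_d = ε₀ A dE/dt = 0.154 A.

0.154 A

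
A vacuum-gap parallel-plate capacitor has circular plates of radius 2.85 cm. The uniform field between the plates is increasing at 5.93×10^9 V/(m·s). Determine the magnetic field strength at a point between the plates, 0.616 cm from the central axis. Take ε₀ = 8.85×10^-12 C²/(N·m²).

I_d = ε₀ dΦ_E/dt = ε₀ πR² (dE/dt) = (8.85×10^-12)(2.552×10^-3)(5.93×10^9) = 1.339×10^-4 A through the full plate area.
For r < R the Ampère–Maxwell law gives B(2πr) = μ₀ I_d (r²/R²), so B = μ₀ I_d r/(2πR²) = (4π×10^-7)(1.339×10^-4)(6.16×10^-3)/(2π·0.0285²) = 2.03×10^-10 T.

2.03×10^-10 T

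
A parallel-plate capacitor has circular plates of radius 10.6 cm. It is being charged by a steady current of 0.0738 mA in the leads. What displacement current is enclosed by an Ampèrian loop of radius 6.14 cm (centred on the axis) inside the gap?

By continuity the displacement current in the gap matches the conduction current: I_d = 7.38×10^-5 A.
Through an area πr² the displacement current is I_d·(πr²/πR²) = I_d (r/R)² = 2.48×10^-5 A.

2.48×10^-5 A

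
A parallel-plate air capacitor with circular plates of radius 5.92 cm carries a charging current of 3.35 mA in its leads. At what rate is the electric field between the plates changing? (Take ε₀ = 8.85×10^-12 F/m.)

The displacement current between the plates equals the conduction current, I_d = 3.35 mA.
Since I_d = ε₀ A dE/dt, dE/dt = I_d/(ε₀A) = (3.35×10^-3)/((8.85×10^-12)(0.01101)) = 3.44×10^10 V/(m·s).

3.44×10^10 V/(m·s)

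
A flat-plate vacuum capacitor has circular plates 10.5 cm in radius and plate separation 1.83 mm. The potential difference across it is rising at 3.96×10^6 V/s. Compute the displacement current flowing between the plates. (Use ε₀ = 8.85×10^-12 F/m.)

The field between the plates is E = V/d, so dE/dt = (3.96×10^6)/(1.83×10^-3 m) = 2.164×10^9 V/(m·s).
I_d = ε₀ A (dE/dt) = (8.85×10^-12)(0.03464)(2.164×10^9) = 6.63×10^-4 A.

6.63×10^-4 A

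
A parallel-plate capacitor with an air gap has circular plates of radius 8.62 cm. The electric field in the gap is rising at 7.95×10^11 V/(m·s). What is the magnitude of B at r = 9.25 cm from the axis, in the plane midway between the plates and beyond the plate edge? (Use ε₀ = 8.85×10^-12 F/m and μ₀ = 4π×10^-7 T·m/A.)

3.55×10^-7 T

I_d = ε₀ dΦ_E/dt = ε₀ πR² (dE/dt) = (8.85×10^-12)(0.02334)(7.95×10^11) = 0.1642 A through the full plate area.
With r > R the enclosed displacement current is the full I_d; B = μ₀ I_d / (2πr) = 3.55×10^-7 T.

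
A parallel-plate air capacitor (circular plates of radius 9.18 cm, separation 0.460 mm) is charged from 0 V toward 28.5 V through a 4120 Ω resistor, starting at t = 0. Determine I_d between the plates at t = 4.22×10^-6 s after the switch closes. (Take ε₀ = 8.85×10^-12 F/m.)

9.26×10^-4 A

With C = ε₀A/d = (8.85×10^-12)(0.02647)/(4.60×10^-4) = 5.093×10^-10 F, the time constant is τ = RC = 2.098×10^-6 s, so t/τ = 2.011 and e^(−t/τ) = 0.1339.
I_d = I_cond = (V₀/R) e^(−t/τ) = (6.917×10^-3)(0.1339) = 9.26×10^-4 A.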